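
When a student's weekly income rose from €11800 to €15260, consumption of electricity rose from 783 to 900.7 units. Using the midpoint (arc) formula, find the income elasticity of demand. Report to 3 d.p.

0.547

ΔQ = 900.7 − 783 = 117.7; midpoint Q̄ = (783 + 900.7)/2 = 841.85.
ΔI = 15260 − 11800 = 3460; midpoint Ī = (11800 + 15260)/2 = 13530.
η = (ΔQ/Q̄) ÷ (ΔI/Ī) = (117.7/841.85) ÷ (3460/13530) = 0.547.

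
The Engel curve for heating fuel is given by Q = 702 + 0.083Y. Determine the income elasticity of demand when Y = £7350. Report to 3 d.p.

0.465

At Y = 7350: Q = 1312.050.
dQ/dY = 0.083.
η = (dQ/dY)·(Y/Q) = 0.083 × (7350/1312.050) = 0.465.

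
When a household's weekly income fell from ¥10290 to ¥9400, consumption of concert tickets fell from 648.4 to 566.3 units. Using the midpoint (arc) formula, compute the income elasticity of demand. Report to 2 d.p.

ΔQ = 566.3 − 648.4 = -82.1; midpoint Q̄ = (648.4 + 566.3)/2 = 607.35.
ΔI = 9400 − 10290 = -890; midpoint Ī = (10290 + 9400)/2 = 9845.
η = (ΔQ/Q̄) ÷ (ΔI/Ī) = (-82.1/607.35) ÷ (-890/9845) = 1.50.

1.50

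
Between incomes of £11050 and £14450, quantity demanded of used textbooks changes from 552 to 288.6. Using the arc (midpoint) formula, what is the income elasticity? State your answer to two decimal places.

-2.35

ΔQ = 288.6 − 552 = -263.4; midpoint Q̄ = (552 + 288.6)/2 = 420.3.
ΔI = 14450 − 11050 = 3400; midpoint Ī = (11050 + 14450)/2 = 12750.
η = (ΔQ/Q̄) ÷ (ΔI/Ī) = (-263.4/420.3) ÷ (3400/12750) = -2.35.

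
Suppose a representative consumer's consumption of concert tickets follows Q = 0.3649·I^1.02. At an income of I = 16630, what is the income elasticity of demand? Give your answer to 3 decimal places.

1.020

For Q = A·I^β the income elasticity is constant and equal to β.
Here β = 1.02, so η = 1.020.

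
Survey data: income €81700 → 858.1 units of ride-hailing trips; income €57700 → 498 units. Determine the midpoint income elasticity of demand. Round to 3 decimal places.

ΔQ = 498 − 858.1 = -360.1; midpoint Q̄ = (858.1 + 498)/2 = 678.05.
ΔI = 57700 − 81700 = -24000; midpoint Ī = (81700 + 57700)/2 = 69700.
η = (ΔQ/Q̄) ÷ (ΔI/Ī) = (-360.1/678.05) ÷ (-24000/69700) = 1.542.

1.542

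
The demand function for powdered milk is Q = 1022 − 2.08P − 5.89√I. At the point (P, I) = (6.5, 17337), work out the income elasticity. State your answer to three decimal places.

-1.665

At P = 6.5, I = 17337: Q = 232.943.
Holding P constant, ∂Q/∂I = -5.89/(2√I) = -0.0223665.
η_I = (∂Q/∂I)·(I/Q) = -0.0223665 × (17337/232.943) = -1.665.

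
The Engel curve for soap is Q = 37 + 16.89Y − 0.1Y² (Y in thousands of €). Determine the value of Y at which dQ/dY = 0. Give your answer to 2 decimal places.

dQ/dY = 16.89 − 0.2Y.
The good is inferior where dQ/dY < 0. Setting dQ/dY = 0 gives Y = 16.89 / 0.2 = 84.45.

84.45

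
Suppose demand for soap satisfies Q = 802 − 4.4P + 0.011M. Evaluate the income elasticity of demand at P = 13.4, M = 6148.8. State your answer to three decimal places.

0.083

At P = 13.4, M = 6148.8: Q = 810.677.
Holding P constant, ∂Q/∂M = 0.011.
η_M = (∂Q/∂M)·(M/Q) = 0.011 × (6148.8/810.677) = 0.083.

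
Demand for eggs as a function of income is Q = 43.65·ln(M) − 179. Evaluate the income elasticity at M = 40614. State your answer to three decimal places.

0.154

At M = 40614: Q = 284.208.
dQ/dM = 43.65/M = 0.00107475 at this income.
η = (dQ/dM)·(M/Q) = 0.00107475 × (40614/284.208) = 0.154.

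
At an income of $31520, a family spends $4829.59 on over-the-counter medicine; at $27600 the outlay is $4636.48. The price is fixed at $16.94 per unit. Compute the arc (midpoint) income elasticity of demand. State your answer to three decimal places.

0.308

With a constant price, Q₁ = 4829.59/16.94 = 285.100 and Q₂ = 4636.48/16.94 = 273.700 (equivalently, work directly with expenditure since P cancels).
Midpoint %ΔQ = (4636.48 − 4829.59)/4733.04 = -0.04080; midpoint %ΔI = (27600 − 31520)/29560 = -0.13261.
η = -0.04080 / -0.13261 = 0.308.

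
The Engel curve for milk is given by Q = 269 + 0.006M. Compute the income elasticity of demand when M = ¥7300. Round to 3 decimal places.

At M = 7300: Q = 312.800.
dQ/dM = 0.006.
η = (dQ/dM)·(M/Q) = 0.006 × (7300/312.800) = 0.140.

0.140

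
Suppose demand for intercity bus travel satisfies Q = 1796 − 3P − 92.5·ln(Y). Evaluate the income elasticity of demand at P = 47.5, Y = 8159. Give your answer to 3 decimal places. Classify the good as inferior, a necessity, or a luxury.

At P = 47.5, Y = 8159: Q = 820.364.
Holding P constant, ∂Q/∂Y = -92.5/Y = -0.0113372.
η_Y = (∂Q/∂Y)·(Y/Q) = -0.0113372 × (8159/820.364) = -0.113.
Since η < 0, this is an inferior good.

-0.113 (inferior good)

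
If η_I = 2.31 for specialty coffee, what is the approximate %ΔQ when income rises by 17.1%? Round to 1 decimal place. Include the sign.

39.5%

%ΔQ ≈ η × %ΔI = 2.31 × 17.1% = 39.5%.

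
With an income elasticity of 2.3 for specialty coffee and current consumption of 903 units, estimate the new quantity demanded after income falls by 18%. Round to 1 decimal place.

529.2

%ΔQ ≈ η × %ΔI = 2.3 × (-18%) = -41.4%.
New Q ≈ 903 × (1 − 0.414) = 529.2.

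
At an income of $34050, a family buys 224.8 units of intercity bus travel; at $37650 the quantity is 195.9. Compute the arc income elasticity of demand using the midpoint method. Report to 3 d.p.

-1.368

ΔQ = 195.9 − 224.8 = -28.9; midpoint Q̄ = (224.8 + 195.9)/2 = 210.35.
ΔI = 37650 − 34050 = 3600; midpoint Ī = (34050 + 37650)/2 = 35850.
η = (ΔQ/Q̄) ÷ (ΔI/Ī) = (-28.9/210.35) ÷ (3600/35850) = -1.368.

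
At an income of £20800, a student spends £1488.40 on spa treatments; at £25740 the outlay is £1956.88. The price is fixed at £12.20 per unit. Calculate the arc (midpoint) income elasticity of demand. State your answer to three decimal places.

With a constant price, Q₁ = 1488.40/12.20 = 122.000 and Q₂ = 1956.88/12.20 = 160.400 (equivalently, work directly with expenditure since P cancels).
Midpoint %ΔQ = (1956.88 − 1488.40)/1722.64 = 0.27195; midpoint %ΔI = (25740 − 20800)/23270 = 0.21229.
η = 0.27195 / 0.21229 = 1.281.

1.281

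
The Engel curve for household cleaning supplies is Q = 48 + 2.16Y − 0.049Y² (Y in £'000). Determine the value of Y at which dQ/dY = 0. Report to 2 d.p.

dQ/dY = 2.16 − 0.098Y.
The good is inferior where dQ/dY < 0. Setting dQ/dY = 0 gives Y = 2.16 / 0.098 = 22.04.

22.04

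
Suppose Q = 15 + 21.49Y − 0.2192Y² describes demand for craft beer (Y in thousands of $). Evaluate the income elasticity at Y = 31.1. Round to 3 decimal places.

0.518

At Y = 31.1: Q = 471.3266.
dQ/dY = 21.49 − 0.4384Y = 7.85576.
η = (dQ/dY)·(Y/Q) = 7.85576 × (31.1/471.3266) = 0.518.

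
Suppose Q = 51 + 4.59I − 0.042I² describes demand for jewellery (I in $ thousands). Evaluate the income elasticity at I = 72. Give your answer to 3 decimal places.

-0.641

At I = 72: Q = 163.7520.
dQ/dI = 4.59 − 0.084I = -1.45800.
η = (dQ/dI)·(I/Q) = -1.45800 × (72/163.7520) = -0.641.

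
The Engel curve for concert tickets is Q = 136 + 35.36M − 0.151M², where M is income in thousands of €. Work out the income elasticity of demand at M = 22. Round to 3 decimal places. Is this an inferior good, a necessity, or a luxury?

At M = 22: Q = 840.8360.
dQ/dM = 35.36 − 0.302M = 28.71600.
η = (dQ/dM)·(M/Q) = 28.71600 × (22/840.8360) = 0.751.
0 < η < 1 ⇒ necessity.

0.751 (necessity)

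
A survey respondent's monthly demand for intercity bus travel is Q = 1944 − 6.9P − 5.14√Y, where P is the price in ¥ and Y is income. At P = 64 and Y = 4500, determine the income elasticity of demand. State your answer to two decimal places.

At P = 64, Y = 4500: Q = 1157.598.
Holding P constant, ∂Q/∂Y = -5.14/(2√Y) = -0.0383113.
η_Y = (∂Q/∂Y)·(Y/Q) = -0.0383113 × (4500/1157.598) = -0.15.

-0.15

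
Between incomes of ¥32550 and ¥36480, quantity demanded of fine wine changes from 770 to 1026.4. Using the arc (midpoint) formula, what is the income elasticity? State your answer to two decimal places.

ΔQ = 1026.4 − 770 = 256.4; midpoint Q̄ = (770 + 1026.4)/2 = 898.2.
ΔI = 36480 − 32550 = 3930; midpoint Ī = (32550 + 36480)/2 = 34515.
η = (ΔQ/Q̄) ÷ (ΔI/Ī) = (256.4/898.2) ÷ (3930/34515) = 2.51.

2.51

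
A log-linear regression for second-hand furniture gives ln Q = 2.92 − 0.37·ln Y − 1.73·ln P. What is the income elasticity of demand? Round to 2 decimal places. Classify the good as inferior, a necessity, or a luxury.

-0.37 (inferior good)

In a log-linear demand, the coefficient on ln Y is the income elasticity.
So η = -0.37.
η < 0 ⇒ inferior good.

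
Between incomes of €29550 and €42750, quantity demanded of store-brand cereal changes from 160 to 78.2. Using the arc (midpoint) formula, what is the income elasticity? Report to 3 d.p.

-1.881

ΔQ = 78.2 − 160 = -81.8; midpoint Q̄ = (160 + 78.2)/2 = 119.1.
ΔI = 42750 − 29550 = 13200; midpoint Ī = (29550 + 42750)/2 = 36150.
η = (ΔQ/Q̄) ÷ (ΔI/Ī) = (-81.8/119.1) ÷ (13200/36150) = -1.881.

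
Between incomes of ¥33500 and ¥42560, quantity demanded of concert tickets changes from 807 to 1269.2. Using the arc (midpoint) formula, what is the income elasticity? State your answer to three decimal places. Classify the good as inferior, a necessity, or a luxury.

1.869 (luxury)

ΔQ = 1269.2 − 807 = 462.2; midpoint Q̄ = (807 + 1269.2)/2 = 1038.1.
ΔI = 42560 − 33500 = 9060; midpoint Ī = (33500 + 42560)/2 = 38030.
η = (ΔQ/Q̄) ÷ (ΔI/Ī) = (462.2/1038.1) ÷ (9060/38030) = 1.869.
η > 1 ⇒ luxury.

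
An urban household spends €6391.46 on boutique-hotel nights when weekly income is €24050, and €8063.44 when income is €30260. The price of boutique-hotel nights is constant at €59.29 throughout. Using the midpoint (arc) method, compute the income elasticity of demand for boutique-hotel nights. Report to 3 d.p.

1.012

With a constant price, Q₁ = 6391.46/59.29 = 107.800 and Q₂ = 8063.44/59.29 = 136.000 (equivalently, work directly with expenditure since P cancels).
Midpoint %ΔQ = (8063.44 − 6391.46)/7227.45 = 0.23134; midpoint %ΔI = (30260 − 24050)/27155 = 0.22869.
η = 0.23134 / 0.22869 = 1.012.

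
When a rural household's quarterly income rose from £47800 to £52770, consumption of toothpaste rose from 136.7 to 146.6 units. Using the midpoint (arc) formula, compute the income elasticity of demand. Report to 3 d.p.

0.707

ΔQ = 146.6 − 136.7 = 9.9; midpoint Q̄ = (136.7 + 146.6)/2 = 141.65.
ΔI = 52770 − 47800 = 4970; midpoint Ī = (47800 + 52770)/2 = 50285.
η = (ΔQ/Q̄) ÷ (ΔI/Ī) = (9.9/141.65) ÷ (4970/50285) = 0.707.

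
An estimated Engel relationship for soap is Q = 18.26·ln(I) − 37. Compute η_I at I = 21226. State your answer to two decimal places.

At I = 21226: Q = 144.924.
dQ/dI = 18.26/I = 0.000860266 at this income.
η = (dQ/dI)·(I/Q) = 0.000860266 × (21226/144.924) = 0.13.

0.13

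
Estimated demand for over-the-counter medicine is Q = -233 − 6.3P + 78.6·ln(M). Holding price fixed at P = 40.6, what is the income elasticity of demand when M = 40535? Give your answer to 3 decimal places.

0.228

At P = 40.6, M = 40535: Q = 345.160.
Holding P constant, ∂Q/∂M = 78.6/M = 0.00193907.
η_M = (∂Q/∂M)·(M/Q) = 0.00193907 × (40535/345.160) = 0.228.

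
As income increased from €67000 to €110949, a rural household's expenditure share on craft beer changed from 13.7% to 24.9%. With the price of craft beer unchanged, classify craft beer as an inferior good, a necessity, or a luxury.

The budget share rises as income rises, so η > 1.

luxury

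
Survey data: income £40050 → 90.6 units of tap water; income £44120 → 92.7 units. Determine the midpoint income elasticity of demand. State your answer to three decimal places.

0.237

ΔQ = 92.7 − 90.6 = 2.1; midpoint Q̄ = (90.6 + 92.7)/2 = 91.65.
ΔI = 44120 − 40050 = 4070; midpoint Ī = (40050 + 44120)/2 = 42085.
η = (ΔQ/Q̄) ÷ (ΔI/Ī) = (2.1/91.65) ÷ (4070/42085) = 0.237.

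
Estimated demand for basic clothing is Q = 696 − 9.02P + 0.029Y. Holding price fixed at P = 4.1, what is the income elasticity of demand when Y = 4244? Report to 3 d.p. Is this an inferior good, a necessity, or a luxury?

At P = 4.1, Y = 4244: Q = 782.094.
Holding P constant, ∂Q/∂Y = 0.029.
η_Y = (∂Q/∂Y)·(Y/Q) = 0.029 × (4244/782.094) = 0.157.
Since 0 < η < 1, this is a necessity.

0.157 (necessity)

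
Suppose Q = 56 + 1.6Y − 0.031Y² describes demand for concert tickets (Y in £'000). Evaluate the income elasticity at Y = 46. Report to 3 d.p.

-0.900

At Y = 46: Q = 64.0040.
dQ/dY = 1.6 − 0.062Y = -1.25200.
η = (dQ/dY)·(Y/Q) = -1.25200 × (46/64.0040) = -0.900.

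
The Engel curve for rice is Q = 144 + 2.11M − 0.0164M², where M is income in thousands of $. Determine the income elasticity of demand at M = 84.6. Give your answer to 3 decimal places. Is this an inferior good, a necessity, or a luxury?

-0.274 (inferior good)

At M = 84.6: Q = 205.1286.
dQ/dM = 2.11 − 0.0328M = -0.66488.
η = (dQ/dM)·(M/Q) = -0.66488 × (84.6/205.1286) = -0.274.
η < 0 ⇒ inferior good.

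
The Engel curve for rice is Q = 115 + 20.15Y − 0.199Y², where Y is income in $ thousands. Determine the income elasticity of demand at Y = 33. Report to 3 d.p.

0.411

At Y = 33: Q = 563.2390.
dQ/dY = 20.15 − 0.398Y = 7.01600.
η = (dQ/dY)·(Y/Q) = 7.01600 × (33/563.2390) = 0.411.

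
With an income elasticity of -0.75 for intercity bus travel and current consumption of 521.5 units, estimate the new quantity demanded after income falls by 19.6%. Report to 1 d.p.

598.2

%ΔQ ≈ η × %ΔI = -0.75 × (-19.6%) = 14.7%.
New Q ≈ 521.5 × (1 + 0.147) = 598.2.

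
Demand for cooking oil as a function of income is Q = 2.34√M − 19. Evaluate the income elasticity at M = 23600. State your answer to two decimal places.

At M = 23600: Q = 340.478.
dQ/dM = 2.34/(2√M) = 0.00761605 at this income.
η = (dQ/dM)·(M/Q) = 0.00761605 × (23600/340.478) = 0.53.

0.53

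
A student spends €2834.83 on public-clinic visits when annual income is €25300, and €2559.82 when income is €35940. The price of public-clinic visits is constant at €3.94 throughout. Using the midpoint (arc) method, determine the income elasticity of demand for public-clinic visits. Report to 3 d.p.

-0.293

With a constant price, Q₁ = 2834.83/3.94 = 719.500 and Q₂ = 2559.82/3.94 = 649.701 (equivalently, work directly with expenditure since P cancels).
Midpoint %ΔQ = (2559.82 − 2834.83)/2697.33 = -0.10196; midpoint %ΔI = (35940 − 25300)/30620 = 0.34749.
η = -0.10196 / 0.34749 = -0.293.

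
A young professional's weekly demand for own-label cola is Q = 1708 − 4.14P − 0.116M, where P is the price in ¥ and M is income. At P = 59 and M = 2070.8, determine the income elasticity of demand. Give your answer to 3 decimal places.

At P = 59, M = 2070.8: Q = 1223.527.
Holding P constant, ∂Q/∂M = −0.116.
η_M = (∂Q/∂M)·(M/Q) = -0.116 × (2070.8/1223.527) = -0.196.

-0.196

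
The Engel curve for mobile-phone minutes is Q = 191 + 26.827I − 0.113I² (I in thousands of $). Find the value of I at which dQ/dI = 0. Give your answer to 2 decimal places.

dQ/dI = 26.827 − 0.226I.
The good is inferior where dQ/dI < 0. Setting dQ/dI = 0 gives I = 26.827 / 0.226 = 118.70.

118.70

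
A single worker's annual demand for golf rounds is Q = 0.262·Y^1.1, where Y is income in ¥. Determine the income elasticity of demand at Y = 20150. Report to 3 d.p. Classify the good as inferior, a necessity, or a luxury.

For Q = A·Y^β the income elasticity is constant and equal to β.
Here β = 1.1, so η = 1.100.
Since η > 1, the good is a luxury.

1.100 (luxury)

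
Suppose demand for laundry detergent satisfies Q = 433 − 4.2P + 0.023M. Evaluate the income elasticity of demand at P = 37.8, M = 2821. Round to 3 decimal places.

0.191

At P = 37.8, M = 2821: Q = 339.123.
Holding P constant, ∂Q/∂M = 0.023.
η_M = (∂Q/∂M)·(M/Q) = 0.023 × (2821/339.123) = 0.191.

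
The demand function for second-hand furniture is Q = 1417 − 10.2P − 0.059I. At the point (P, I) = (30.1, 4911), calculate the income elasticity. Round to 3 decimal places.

At P = 30.1, I = 4911: Q = 820.231.
Holding P constant, ∂Q/∂I = −0.059.
η_I = (∂Q/∂I)·(I/Q) = -0.059 × (4911/820.231) = -0.353.

-0.353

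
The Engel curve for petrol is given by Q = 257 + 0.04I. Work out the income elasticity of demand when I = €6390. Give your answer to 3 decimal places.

0.499

At I = 6390: Q = 512.600.
dQ/dI = 0.04.
η = (dQ/dI)·(I/Q) = 0.04 × (6390/512.600) = 0.499.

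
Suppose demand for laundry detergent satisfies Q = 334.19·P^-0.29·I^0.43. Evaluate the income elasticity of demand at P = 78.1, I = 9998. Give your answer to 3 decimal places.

For a multiplicative demand Q = A·P^α·I^β, the income elasticity is β everywhere.
Here β = 0.43, so η = 0.430.

0.430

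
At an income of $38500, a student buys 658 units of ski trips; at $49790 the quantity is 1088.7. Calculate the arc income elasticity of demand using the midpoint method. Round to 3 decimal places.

1.928

ΔQ = 1088.7 − 658 = 430.7; midpoint Q̄ = (658 + 1088.7)/2 = 873.35.
ΔI = 49790 − 38500 = 11290; midpoint Ī = (38500 + 49790)/2 = 44145.
η = (ΔQ/Q̄) ÷ (ΔI/Ī) = (430.7/873.35) ÷ (11290/44145) = 1.928.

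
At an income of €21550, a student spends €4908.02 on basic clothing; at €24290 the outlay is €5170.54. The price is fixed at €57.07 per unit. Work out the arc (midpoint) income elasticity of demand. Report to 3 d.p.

0.436

With a constant price, Q₁ = 4908.02/57.07 = 86.000 and Q₂ = 5170.54/57.07 = 90.600 (equivalently, work directly with expenditure since P cancels).
Midpoint %ΔQ = (5170.54 − 4908.02)/5039.28 = 0.05209; midpoint %ΔI = (24290 − 21550)/22920 = 0.11955.
η = 0.05209 / 0.11955 = 0.436.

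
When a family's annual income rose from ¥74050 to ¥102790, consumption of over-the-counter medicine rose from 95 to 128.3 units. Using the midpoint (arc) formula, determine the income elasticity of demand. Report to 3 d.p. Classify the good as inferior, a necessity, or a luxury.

ΔQ = 128.3 − 95 = 33.3; midpoint Q̄ = (95 + 128.3)/2 = 111.65.
ΔI = 102790 − 74050 = 28740; midpoint Ī = (74050 + 102790)/2 = 88420.
η = (ΔQ/Q̄) ÷ (ΔI/Ī) = (33.3/111.65) ÷ (28740/88420) = 0.918.
0 < η < 1 ⇒ necessity.

0.918 (necessity)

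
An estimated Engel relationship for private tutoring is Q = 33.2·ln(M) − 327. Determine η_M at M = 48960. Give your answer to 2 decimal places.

At M = 48960: Q = 31.519.
dQ/dM = 33.2/M = 0.000678105 at this income.
η = (dQ/dM)·(M/Q) = 0.000678105 × (48960/31.519) = 1.05.

1.05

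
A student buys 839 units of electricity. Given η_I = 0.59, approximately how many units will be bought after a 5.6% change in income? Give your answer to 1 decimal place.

866.7

%ΔQ ≈ η × %ΔI = 0.59 × 5.6% = 3.304%.
New Q ≈ 839 × (1 + 0.03304) = 866.7.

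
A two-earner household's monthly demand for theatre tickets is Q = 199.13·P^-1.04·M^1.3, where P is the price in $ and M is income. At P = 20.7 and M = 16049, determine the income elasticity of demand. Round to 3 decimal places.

For a multiplicative demand Q = A·P^α·M^β, the income elasticity is β everywhere.
Here β = 1.3, so η = 1.300.

1.300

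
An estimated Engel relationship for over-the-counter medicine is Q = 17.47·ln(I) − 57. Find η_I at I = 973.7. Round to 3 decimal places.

At I = 973.7: Q = 63.213.
dQ/dI = 17.47/I = 0.0179419 at this income.
η = (dQ/dI)·(I/Q) = 0.0179419 × (973.7/63.213) = 0.276.

0.276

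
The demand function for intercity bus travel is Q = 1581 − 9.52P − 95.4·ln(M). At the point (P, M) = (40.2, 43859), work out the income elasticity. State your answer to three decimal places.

At P = 40.2, M = 43859: Q = 178.591.
Holding P constant, ∂Q/∂M = -95.4/M = -0.00217515.
η_M = (∂Q/∂M)·(M/Q) = -0.00217515 × (43859/178.591) = -0.534.

-0.534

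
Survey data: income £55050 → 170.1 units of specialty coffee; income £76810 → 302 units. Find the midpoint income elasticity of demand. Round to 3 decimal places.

ΔQ = 302 − 170.1 = 131.9; midpoint Q̄ = (170.1 + 302)/2 = 236.05.
ΔI = 76810 − 55050 = 21760; midpoint Ī = (55050 + 76810)/2 = 65930.
η = (ΔQ/Q̄) ÷ (ΔI/Ī) = (131.9/236.05) ÷ (21760/65930) = 1.693.

1.693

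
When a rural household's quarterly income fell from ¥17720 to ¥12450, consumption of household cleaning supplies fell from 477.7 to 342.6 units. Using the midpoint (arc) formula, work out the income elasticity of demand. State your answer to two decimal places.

ΔQ = 342.6 − 477.7 = -135.1; midpoint Q̄ = (477.7 + 342.6)/2 = 410.15.
ΔI = 12450 − 17720 = -5270; midpoint Ī = (17720 + 12450)/2 = 15085.
η = (ΔQ/Q̄) ÷ (ΔI/Ī) = (-135.1/410.15) ÷ (-5270/15085) = 0.94.

0.94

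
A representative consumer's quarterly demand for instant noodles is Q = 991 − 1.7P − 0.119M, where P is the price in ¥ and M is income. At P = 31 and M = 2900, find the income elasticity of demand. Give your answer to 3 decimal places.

At P = 31, M = 2900: Q = 593.200.
Holding P constant, ∂Q/∂M = −0.119.
η_M = (∂Q/∂M)·(M/Q) = -0.119 × (2900/593.200) = -0.582.

-0.582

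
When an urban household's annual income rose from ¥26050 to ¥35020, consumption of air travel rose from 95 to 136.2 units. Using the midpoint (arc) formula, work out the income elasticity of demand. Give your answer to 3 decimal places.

ΔQ = 136.2 − 95 = 41.2; midpoint Q̄ = (95 + 136.2)/2 = 115.6.
ΔI = 35020 − 26050 = 8970; midpoint Ī = (26050 + 35020)/2 = 30535.
η = (ΔQ/Q̄) ÷ (ΔI/Ī) = (41.2/115.6) ÷ (8970/30535) = 1.213.

1.213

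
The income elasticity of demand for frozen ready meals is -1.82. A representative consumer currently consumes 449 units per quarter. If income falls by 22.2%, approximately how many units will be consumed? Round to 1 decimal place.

%ΔQ ≈ η × %ΔI = -1.82 × (-22.2%) = 40.404%.
New Q ≈ 449 × (1 + 0.40404) = 630.4.

630.4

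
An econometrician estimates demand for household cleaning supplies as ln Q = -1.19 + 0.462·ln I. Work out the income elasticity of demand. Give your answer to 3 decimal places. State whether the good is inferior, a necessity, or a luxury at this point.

0.462 (necessity)

In a log-linear demand, the coefficient on ln I is the income elasticity.
So η = 0.462.
0 < η < 1 ⇒ necessity.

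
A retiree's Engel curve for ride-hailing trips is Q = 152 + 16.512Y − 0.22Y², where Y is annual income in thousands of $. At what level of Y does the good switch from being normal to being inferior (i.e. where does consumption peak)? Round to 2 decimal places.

37.53

dQ/dY = 16.512 − 0.44Y.
The good is inferior where dQ/dY < 0. Setting dQ/dY = 0 gives Y = 16.512 / 0.44 = 37.53.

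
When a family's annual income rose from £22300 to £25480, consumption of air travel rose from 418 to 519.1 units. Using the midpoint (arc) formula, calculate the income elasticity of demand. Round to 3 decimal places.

ΔQ = 519.1 − 418 = 101.1; midpoint Q̄ = (418 + 519.1)/2 = 468.55.
ΔI = 25480 − 22300 = 3180; midpoint Ī = (22300 + 25480)/2 = 23890.
η = (ΔQ/Q̄) ÷ (ΔI/Ī) = (101.1/468.55) ÷ (3180/23890) = 1.621.

1.621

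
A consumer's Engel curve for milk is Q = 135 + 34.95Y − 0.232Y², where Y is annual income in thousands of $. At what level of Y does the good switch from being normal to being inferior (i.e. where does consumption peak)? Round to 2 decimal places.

dQ/dY = 34.95 − 0.464Y.
The good is inferior where dQ/dY < 0. Setting dQ/dY = 0 gives Y = 34.95 / 0.464 = 75.32.

75.32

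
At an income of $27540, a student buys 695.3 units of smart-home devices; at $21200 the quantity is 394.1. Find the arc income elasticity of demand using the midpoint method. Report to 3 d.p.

2.126

ΔQ = 394.1 − 695.3 = -301.2; midpoint Q̄ = (695.3 + 394.1)/2 = 544.7.
ΔI = 21200 − 27540 = -6340; midpoint Ī = (27540 + 21200)/2 = 24370.
η = (ΔQ/Q̄) ÷ (ΔI/Ī) = (-301.2/544.7) ÷ (-6340/24370) = 2.126.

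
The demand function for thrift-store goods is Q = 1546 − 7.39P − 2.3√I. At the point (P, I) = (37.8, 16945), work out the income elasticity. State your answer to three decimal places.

At P = 37.8, I = 16945: Q = 967.260.
Holding P constant, ∂Q/∂I = -2.3/(2√I) = -0.0088344.
η_I = (∂Q/∂I)·(I/Q) = -0.0088344 × (16945/967.260) = -0.155.

-0.155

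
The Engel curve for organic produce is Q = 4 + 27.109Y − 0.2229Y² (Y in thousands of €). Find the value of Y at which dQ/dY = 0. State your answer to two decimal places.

60.81

dQ/dY = 27.109 − 0.4458Y.
The good is inferior where dQ/dY < 0. Setting dQ/dY = 0 gives Y = 27.109 / 0.4458 = 60.81.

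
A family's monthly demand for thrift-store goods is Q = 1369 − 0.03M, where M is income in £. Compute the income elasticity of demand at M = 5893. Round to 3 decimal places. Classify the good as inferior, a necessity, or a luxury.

-0.148 (inferior good)

At M = 5893: Q = 1192.210.
dQ/dM = −0.03.
η = (dQ/dM)·(M/Q) = -0.03 × (5893/1192.210) = -0.148.
Since η < 0, the good is an inferior good.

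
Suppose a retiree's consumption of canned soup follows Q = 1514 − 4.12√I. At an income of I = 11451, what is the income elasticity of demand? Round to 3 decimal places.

At I = 11451: Q = 1073.121.
dQ/dI = -4.12/(2√I) = -0.0192507 at this income.
η = (dQ/dI)·(I/Q) = -0.0192507 × (11451/1073.121) = -0.205.

-0.205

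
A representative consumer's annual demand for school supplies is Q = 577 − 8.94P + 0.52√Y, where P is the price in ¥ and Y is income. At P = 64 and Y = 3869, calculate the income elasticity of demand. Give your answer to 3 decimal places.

0.435

At P = 64, Y = 3869: Q = 37.185.
Holding P constant, ∂Q/∂Y = 0.52/(2√Y) = 0.00417998.
η_Y = (∂Q/∂Y)·(Y/Q) = 0.00417998 × (3869/37.185) = 0.435.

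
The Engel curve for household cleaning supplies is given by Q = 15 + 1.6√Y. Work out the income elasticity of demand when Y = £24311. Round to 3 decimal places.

0.472

At Y = 24311: Q = 264.472.
dQ/dY = 1.6/(2√Y) = 0.00513084 at this income.
η = (dQ/dY)·(Y/Q) = 0.00513084 × (24311/264.472) = 0.472.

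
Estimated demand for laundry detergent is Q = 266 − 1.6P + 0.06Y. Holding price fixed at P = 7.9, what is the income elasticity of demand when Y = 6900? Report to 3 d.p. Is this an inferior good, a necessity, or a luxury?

0.620 (necessity)

At P = 7.9, Y = 6900: Q = 667.360.
Holding P constant, ∂Q/∂Y = 0.06.
η_Y = (∂Q/∂Y)·(Y/Q) = 0.06 × (6900/667.360) = 0.620.
Since 0 < η < 1, this is a necessity.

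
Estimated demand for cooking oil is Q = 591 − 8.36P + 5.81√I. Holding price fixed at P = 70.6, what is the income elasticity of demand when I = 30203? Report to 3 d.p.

0.500

At P = 70.6, I = 30203: Q = 1010.505.
Holding P constant, ∂Q/∂I = 5.81/(2√I) = 0.0167156.
η_I = (∂Q/∂I)·(I/Q) = 0.0167156 × (30203/1010.505) = 0.500.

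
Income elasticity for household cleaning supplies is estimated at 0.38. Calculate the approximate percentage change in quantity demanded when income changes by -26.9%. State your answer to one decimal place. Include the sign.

-10.2%

%ΔQ ≈ η × %ΔI = 0.38 × (-26.9%) = -10.2%.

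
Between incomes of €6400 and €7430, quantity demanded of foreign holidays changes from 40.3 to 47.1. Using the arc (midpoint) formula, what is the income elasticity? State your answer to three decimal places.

1.045

ΔQ = 47.1 − 40.3 = 6.8; midpoint Q̄ = (40.3 + 47.1)/2 = 43.7.
ΔI = 7430 − 6400 = 1030; midpoint Ī = (6400 + 7430)/2 = 6915.
η = (ΔQ/Q̄) ÷ (ΔI/Ī) = (6.8/43.7) ÷ (1030/6915) = 1.045.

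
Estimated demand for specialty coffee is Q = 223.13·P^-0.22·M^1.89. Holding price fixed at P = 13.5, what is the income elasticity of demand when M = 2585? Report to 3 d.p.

For a multiplicative demand Q = A·P^α·M^β, the income elasticity is β everywhere.
Here β = 1.89, so η = 1.890.

1.890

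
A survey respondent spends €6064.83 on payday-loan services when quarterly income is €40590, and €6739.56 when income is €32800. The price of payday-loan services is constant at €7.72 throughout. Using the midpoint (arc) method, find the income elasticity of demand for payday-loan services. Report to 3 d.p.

With a constant price, Q₁ = 6064.83/7.72 = 785.600 and Q₂ = 6739.56/7.72 = 873.000 (equivalently, work directly with expenditure since P cancels).
Midpoint %ΔQ = (6739.56 − 6064.83)/6402.20 = 0.10539; midpoint %ΔI = (32800 − 40590)/36695 = -0.21229.
η = 0.10539 / -0.21229 = -0.496.

-0.496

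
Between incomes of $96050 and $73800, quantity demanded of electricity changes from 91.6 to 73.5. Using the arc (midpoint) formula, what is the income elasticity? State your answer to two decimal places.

ΔQ = 73.5 − 91.6 = -18.1; midpoint Q̄ = (91.6 + 73.5)/2 = 82.55.
ΔI = 73800 − 96050 = -22250; midpoint Ī = (96050 + 73800)/2 = 84925.
η = (ΔQ/Q̄) ÷ (ΔI/Ī) = (-18.1/82.55) ÷ (-22250/84925) = 0.84.

0.84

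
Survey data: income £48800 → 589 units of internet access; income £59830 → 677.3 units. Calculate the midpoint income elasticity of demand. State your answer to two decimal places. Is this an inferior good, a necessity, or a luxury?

0.69 (necessity)

ΔQ = 677.3 − 589 = 88.3; midpoint Q̄ = (589 + 677.3)/2 = 633.15.
ΔI = 59830 − 48800 = 11030; midpoint Ī = (48800 + 59830)/2 = 54315.
η = (ΔQ/Q̄) ÷ (ΔI/Ī) = (88.3/633.15) ÷ (11030/54315) = 0.69.
0 < η < 1 ⇒ necessity.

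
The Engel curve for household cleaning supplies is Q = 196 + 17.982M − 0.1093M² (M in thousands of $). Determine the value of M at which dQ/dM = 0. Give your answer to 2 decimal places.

82.26

dQ/dM = 17.982 − 0.2186M.
The good is inferior where dQ/dM < 0. Setting dQ/dM = 0 gives M = 17.982 / 0.2186 = 82.26.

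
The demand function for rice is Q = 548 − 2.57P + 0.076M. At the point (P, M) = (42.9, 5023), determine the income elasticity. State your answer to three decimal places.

0.466

At P = 42.9, M = 5023: Q = 819.495.
Holding P constant, ∂Q/∂M = 0.076.
η_M = (∂Q/∂M)·(M/Q) = 0.076 × (5023/819.495) = 0.466.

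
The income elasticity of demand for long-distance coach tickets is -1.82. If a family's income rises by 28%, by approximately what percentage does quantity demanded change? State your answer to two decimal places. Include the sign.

-50.96%

%ΔQ ≈ η × %ΔI = -1.82 × 28% = -50.96%.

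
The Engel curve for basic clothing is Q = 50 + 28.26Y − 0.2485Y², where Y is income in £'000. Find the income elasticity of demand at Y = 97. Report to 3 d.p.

At Y = 97: Q = 453.0835.
dQ/dY = 28.26 − 0.497Y = -19.94900.
η = (dQ/dY)·(Y/Q) = -19.94900 × (97/453.0835) = -4.271.

-4.271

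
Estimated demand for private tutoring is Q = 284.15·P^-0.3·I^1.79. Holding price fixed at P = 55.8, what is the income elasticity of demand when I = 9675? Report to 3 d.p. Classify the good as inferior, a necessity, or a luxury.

For a multiplicative demand Q = A·P^α·I^β, the income elasticity is β everywhere.
Here β = 1.79, so η = 1.790.
Since η > 1, this is a luxury.

1.790 (luxury)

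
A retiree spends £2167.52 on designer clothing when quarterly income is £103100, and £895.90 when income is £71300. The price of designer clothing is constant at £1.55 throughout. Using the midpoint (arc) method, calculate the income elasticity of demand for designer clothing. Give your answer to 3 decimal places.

2.277

With a constant price, Q₁ = 2167.52/1.55 = 1398.400 and Q₂ = 895.90/1.55 = 578.000 (equivalently, work directly with expenditure since P cancels).
Midpoint %ΔQ = (895.90 − 2167.52)/1531.71 = -0.83020; midpoint %ΔI = (71300 − 103100)/87200 = -0.36468.
η = -0.83020 / -0.36468 = 2.277.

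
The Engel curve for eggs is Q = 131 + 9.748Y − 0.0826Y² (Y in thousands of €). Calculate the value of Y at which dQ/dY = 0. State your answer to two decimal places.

59.01

dQ/dY = 9.748 − 0.1652Y.
The good is inferior where dQ/dY < 0. Setting dQ/dY = 0 gives Y = 9.748 / 0.1652 = 59.01.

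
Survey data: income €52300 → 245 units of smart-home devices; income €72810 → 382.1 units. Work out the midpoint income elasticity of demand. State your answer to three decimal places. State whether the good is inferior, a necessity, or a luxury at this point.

1.334 (luxury)

ΔQ = 382.1 − 245 = 137.1; midpoint Q̄ = (245 + 382.1)/2 = 313.55.
ΔI = 72810 − 52300 = 20510; midpoint Ī = (52300 + 72810)/2 = 62555.
η = (ΔQ/Q̄) ÷ (ΔI/Ī) = (137.1/313.55) ÷ (20510/62555) = 1.334.
η > 1 ⇒ luxury.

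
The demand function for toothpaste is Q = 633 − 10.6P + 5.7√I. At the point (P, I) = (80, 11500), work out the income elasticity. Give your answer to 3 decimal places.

0.771

At P = 80, I = 11500: Q = 396.257.
Holding P constant, ∂Q/∂I = 5.7/(2√I) = 0.0265764.
η_I = (∂Q/∂I)·(I/Q) = 0.0265764 × (11500/396.257) = 0.771.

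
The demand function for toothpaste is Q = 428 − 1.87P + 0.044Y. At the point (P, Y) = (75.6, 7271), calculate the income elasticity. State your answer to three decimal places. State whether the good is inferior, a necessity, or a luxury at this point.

0.527 (necessity)

At P = 75.6, Y = 7271: Q = 606.552.
Holding P constant, ∂Q/∂Y = 0.044.
η_Y = (∂Q/∂Y)·(Y/Q) = 0.044 × (7271/606.552) = 0.527.
Since 0 < η < 1, this is a necessity.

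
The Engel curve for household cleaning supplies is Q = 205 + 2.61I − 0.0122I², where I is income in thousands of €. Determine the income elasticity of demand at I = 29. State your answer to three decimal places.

At I = 29: Q = 270.4298.
dQ/dI = 2.61 − 0.0244I = 1.90240.
η = (dQ/dI)·(I/Q) = 1.90240 × (29/270.4298) = 0.204.

0.204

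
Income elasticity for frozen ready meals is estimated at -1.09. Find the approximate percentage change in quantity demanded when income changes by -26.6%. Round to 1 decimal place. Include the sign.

%ΔQ ≈ η × %ΔI = -1.09 × (-26.6%) = 29.0%.

29.0%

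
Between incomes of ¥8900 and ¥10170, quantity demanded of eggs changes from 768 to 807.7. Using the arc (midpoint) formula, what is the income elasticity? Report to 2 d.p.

ΔQ = 807.7 − 768 = 39.7; midpoint Q̄ = (768 + 807.7)/2 = 787.85.
ΔI = 10170 − 8900 = 1270; midpoint Ī = (8900 + 10170)/2 = 9535.
η = (ΔQ/Q̄) ÷ (ΔI/Ī) = (39.7/787.85) ÷ (1270/9535) = 0.38.

0.38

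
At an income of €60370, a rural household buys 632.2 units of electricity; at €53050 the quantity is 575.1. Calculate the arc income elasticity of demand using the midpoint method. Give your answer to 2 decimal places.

0.73

ΔQ = 575.1 − 632.2 = -57.1; midpoint Q̄ = (632.2 + 575.1)/2 = 603.65.
ΔI = 53050 − 60370 = -7320; midpoint Ī = (60370 + 53050)/2 = 56710.
η = (ΔQ/Q̄) ÷ (ΔI/Ī) = (-57.1/603.65) ÷ (-7320/56710) = 0.73.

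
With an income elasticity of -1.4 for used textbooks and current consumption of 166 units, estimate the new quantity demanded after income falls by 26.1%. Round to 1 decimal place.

226.7

%ΔQ ≈ η × %ΔI = -1.4 × (-26.1%) = 36.54%.
New Q ≈ 166 × (1 + 0.3654) = 226.7.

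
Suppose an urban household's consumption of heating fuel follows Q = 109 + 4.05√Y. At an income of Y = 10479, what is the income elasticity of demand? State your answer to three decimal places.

At Y = 10479: Q = 523.586.
dQ/dY = 4.05/(2√Y) = 0.0197818 at this income.
η = (dQ/dY)·(Y/Q) = 0.0197818 × (10479/523.586) = 0.396.

0.396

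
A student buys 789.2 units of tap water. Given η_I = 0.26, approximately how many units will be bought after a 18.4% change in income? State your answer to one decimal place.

827.0

%ΔQ ≈ η × %ΔI = 0.26 × 18.4% = 4.784%.
New Q ≈ 789.2 × (1 + 0.04784) = 827.0.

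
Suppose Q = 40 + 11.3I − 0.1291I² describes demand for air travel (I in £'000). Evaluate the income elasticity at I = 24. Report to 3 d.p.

At I = 24: Q = 236.8384.
dQ/dI = 11.3 − 0.2582I = 5.10320.
η = (dQ/dI)·(I/Q) = 5.10320 × (24/236.8384) = 0.517.

0.517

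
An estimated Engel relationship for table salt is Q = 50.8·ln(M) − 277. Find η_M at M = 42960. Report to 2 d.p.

At M = 42960: Q = 264.936.
dQ/dM = 50.8/M = 0.0011825 at this income.
η = (dQ/dM)·(M/Q) = 0.0011825 × (42960/264.936) = 0.19.

0.19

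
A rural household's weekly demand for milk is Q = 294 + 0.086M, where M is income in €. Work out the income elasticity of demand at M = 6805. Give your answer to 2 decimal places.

At M = 6805: Q = 879.230.
dQ/dM = 0.086.
η = (dQ/dM)·(M/Q) = 0.086 × (6805/879.230) = 0.67.

0.67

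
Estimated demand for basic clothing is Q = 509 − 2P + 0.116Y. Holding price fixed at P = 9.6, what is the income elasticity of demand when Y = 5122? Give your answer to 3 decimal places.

0.548

At P = 9.6, Y = 5122: Q = 1083.952.
Holding P constant, ∂Q/∂Y = 0.116.
η_Y = (∂Q/∂Y)·(Y/Q) = 0.116 × (5122/1083.952) = 0.548.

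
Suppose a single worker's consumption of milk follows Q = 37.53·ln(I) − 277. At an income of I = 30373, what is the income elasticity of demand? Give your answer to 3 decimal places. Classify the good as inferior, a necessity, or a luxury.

0.340 (necessity)

At I = 30373: Q = 110.359.
dQ/dI = 37.53/I = 0.00123564 at this income.
η = (dQ/dI)·(I/Q) = 0.00123564 × (30373/110.359) = 0.340.
Since 0 < η < 1, the good is a necessity.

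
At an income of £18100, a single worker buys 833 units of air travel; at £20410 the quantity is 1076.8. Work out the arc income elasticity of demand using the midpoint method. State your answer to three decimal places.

ΔQ = 1076.8 − 833 = 243.8; midpoint Q̄ = (833 + 1076.8)/2 = 954.9.
ΔI = 20410 − 18100 = 2310; midpoint Ī = (18100 + 20410)/2 = 19255.
η = (ΔQ/Q̄) ÷ (ΔI/Ī) = (243.8/954.9) ÷ (2310/19255) = 2.128.

2.128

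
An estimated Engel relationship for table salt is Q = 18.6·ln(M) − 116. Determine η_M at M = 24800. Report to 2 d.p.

At M = 24800: Q = 72.206.
dQ/dM = 18.6/M = 0.00075 at this income.
η = (dQ/dM)·(M/Q) = 0.00075 × (24800/72.206) = 0.26.

0.26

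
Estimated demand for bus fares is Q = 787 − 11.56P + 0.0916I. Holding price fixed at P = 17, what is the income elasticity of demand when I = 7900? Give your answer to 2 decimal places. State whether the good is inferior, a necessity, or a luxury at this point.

0.55 (necessity)

At P = 17, I = 7900: Q = 1314.120.
Holding P constant, ∂Q/∂I = 0.0916.
η_I = (∂Q/∂I)·(I/Q) = 0.0916 × (7900/1314.120) = 0.55.
Since 0 < η < 1, this is a necessity.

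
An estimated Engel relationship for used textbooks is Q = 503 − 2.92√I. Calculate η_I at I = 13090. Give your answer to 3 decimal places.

-0.989

At I = 13090: Q = 168.918.
dQ/dI = -2.92/(2√I) = -0.012761 at this income.
η = (dQ/dI)·(I/Q) = -0.012761 × (13090/168.918) = -0.989.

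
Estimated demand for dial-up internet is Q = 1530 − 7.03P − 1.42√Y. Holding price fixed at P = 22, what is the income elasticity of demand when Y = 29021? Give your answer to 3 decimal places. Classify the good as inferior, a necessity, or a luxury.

-0.107 (inferior good)

At P = 22, Y = 29021: Q = 1133.435.
Holding P constant, ∂Q/∂Y = -1.42/(2√Y) = -0.00416775.
η_Y = (∂Q/∂Y)·(Y/Q) = -0.00416775 × (29021/1133.435) = -0.107.
Since η < 0, this is an inferior good.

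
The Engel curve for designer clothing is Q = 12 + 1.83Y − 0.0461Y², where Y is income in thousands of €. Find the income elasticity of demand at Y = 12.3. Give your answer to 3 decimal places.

At Y = 12.3: Q = 27.5345.
dQ/dY = 1.83 − 0.0922Y = 0.69594.
η = (dQ/dY)·(Y/Q) = 0.69594 × (12.3/27.5345) = 0.311.

0.311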